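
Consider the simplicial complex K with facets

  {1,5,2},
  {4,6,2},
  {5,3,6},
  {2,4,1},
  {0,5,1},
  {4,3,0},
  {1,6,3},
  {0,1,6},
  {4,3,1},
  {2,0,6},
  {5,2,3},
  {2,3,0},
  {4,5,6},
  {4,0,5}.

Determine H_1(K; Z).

H_1 = Z^2.

Order the vertices as 0 < 1 < 2 < 3 < 4 < 5 < 6. Listing each simplex with vertices in this order, K has dimension 2 with simplices:

  0-simplices (7): [0], [1], [2], [3], [4], [5], [6]
  1-simplices (21): [0,1], [0,2], [0,3], [0,4], [0,5], [0,6], [1,2], [1,3], [1,4], [1,5], [1,6], [2,3], [2,4], [2,5], [2,6], [3,4], [3,5], [3,6], [4,5], [4,6], [5,6]
  2-simplices (14): [0,1,5], [0,1,6], [0,2,3], [0,2,6], [0,3,4], [0,4,5], [1,2,4], [1,2,5], [1,3,4], [1,3,6], [2,3,5], [2,4,6], [3,5,6], [4,5,6]

so the chain groups are C_0 ≅ Z^7, C_1 ≅ Z^21, C_2 ≅ Z^14.

The boundary map ∂_1: C_1 → C_0 is given by ∂[p,q] = [q] − [p]. For instance
  ∂[0,5] = [5] − [0].
The resulting 7×21 matrix has rank 6, and its Smith normal form has invariant factors (1,1,1,1,1,1).

Boundary ∂_2: C_2 → C_1 sends each 2-simplex [p,q,r] to [q,r] − [p,r] + [p,q]. For instance
  ∂[0,2,3] = [2,3] − [0,3] + [0,2],
  ∂[2,4,6] = [4,6] − [2,6] + [2,4].
The resulting 21×14 matrix has rank 13, and its Smith normal form has invariant factors (1,1,1,1,1,1,1,1,1,1,1,1,1).

Computing H_k = (kernel of ∂_k) / (image of ∂_{k+1}):

  H_1: rank ker ∂_1 − rank ∂_2 = (21 − 6) − 13 = 2, and the invariant factors of ∂_2 are all 1, so H_1 = Z^2.

(K is a triangulation of the torus T^2.)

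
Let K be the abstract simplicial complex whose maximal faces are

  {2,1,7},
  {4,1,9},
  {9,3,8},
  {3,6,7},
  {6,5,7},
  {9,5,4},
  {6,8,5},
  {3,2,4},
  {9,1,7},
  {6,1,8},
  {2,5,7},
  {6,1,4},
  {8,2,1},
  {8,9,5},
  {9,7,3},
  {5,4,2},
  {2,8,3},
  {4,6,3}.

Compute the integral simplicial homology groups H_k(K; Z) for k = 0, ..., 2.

Fix the vertex order 1 < 2 < 3 < 4 < 5 < 6 < 7 < 8 < 9 and write every simplex with vertices in increasing order. Then dim K = 2 and the simplices of K are:

  0-simplices (9): [1], [2], [3], [4], [5], [6], [7], [8], [9]
  1-simplices (27): (27 of them)
  2-simplices (18): [1,2,7], [1,2,8], [1,4,6], [1,4,9], [1,6,8], [1,7,9], [2,3,4], [2,3,8], [2,4,5], [2,5,7], [3,4,6], [3,6,7], [3,7,9], [3,8,9], [4,5,9], [5,6,7], [5,6,8], [5,8,9]

giving chain groups C_0 ≅ Z^9, C_1 ≅ Z^27, C_2 ≅ Z^18.

∂_1: C_1 → C_0 maps an edge to its endpoints' difference, ∂[p,q] = q − p.
As a 9×27 matrix over Z this has rank 8, with invariant factors (1,1,1,1,1,1,1,1).

∂_2: C_2 → C_1 maps a triangle to the signed sum of its edges. For instance
  ∂[2,3,8] = [3,8] − [2,8] + [2,3],
  ∂[2,5,7] = [5,7] − [2,7] + [2,5].
The resulting 27×18 matrix has rank 17, and its Smith normal form has invariant factors (1,1,1,1,1,1,1,1,1,1,1,1,1,1,1,1,1).

Now H_k = ker ∂_k / im ∂_{k+1}, so:

  H_0: rank C_0 − rank ∂_1 = 9 − 8 = 1, and the invariant factors of ∂_1 are all 1, so H_0 = Z.
  H_1: rank ker ∂_1 − rank ∂_2 = (27 − 8) − 17 = 2, and the invariant factors of ∂_2 are all 1, so H_1 = Z^2.
  H_2: rank ker ∂_2 − rank ∂_3 = (18 − 17) − 0 = 1, and there is no ∂_3, so H_2 = Z.

(K is a triangulation of the torus T^2.)

H_0 = Z,  H_1 = Z^2,  H_2 = Z.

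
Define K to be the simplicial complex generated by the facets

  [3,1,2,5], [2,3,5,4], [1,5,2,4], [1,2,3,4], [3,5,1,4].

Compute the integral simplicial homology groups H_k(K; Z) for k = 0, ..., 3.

H_0 = Z,  H_1 = 0,  H_2 = 0,  H_3 = Z.

We work with the vertex ordering 1 < 2 < 3 < 4 < 5. The simplices of K, each written with vertices in increasing order, are:

  0-simplices (5): [1], [2], [3], [4], [5]
  1-simplices (10): [1,2], [1,3], [1,4], [1,5], [2,3], [2,4], [2,5], [3,4], [3,5], [4,5]
  2-simplices (10): [1,2,3], [1,2,4], [1,2,5], [1,3,4], [1,3,5], [1,4,5], [2,3,4], [2,3,5], [2,4,5], [3,4,5]
  3-simplices (5): [1,2,3,4], [1,2,3,5], [1,2,4,5], [1,3,4,5], [2,3,4,5]

so the chain groups are C_0 ≅ Z^5, C_1 ≅ Z^10, C_2 ≅ Z^10, C_3 ≅ Z^5.

∂_1: C_1 → C_0 maps an edge to its endpoints' difference, ∂[p,q] = q − p.
The 5×10 boundary matrix has rank 4 and Smith normal form diag(1,1,1,1).

∂_2: C_2 → C_1 maps a triangle to the signed sum of its edges. For instance
  ∂[2,3,5] = [3,5] − [2,5] + [2,3],
  ∂[3,4,5] = [4,5] − [3,5] + [3,4].
This gives a 10×10 integer matrix of rank 6; reducing to Smith normal form yields diagonal entries (1,1,1,1,1,1).

Boundary ∂_3: C_3 → C_2 sends each 3-simplex σ to the alternating sum Σ_i (−1)^i (σ with its i-th vertex removed). For instance
  ∂[1,3,4,5] = [3,4,5] − [1,4,5] + [1,3,5] − [1,3,4],
  ∂[1,2,3,4] = [2,3,4] − [1,3,4] + [1,2,4] − [1,2,3].
As a 10×5 matrix over Z this has rank 4, with invariant factors (1,1,1,1).

Reading off H_k = ker ∂_k / im ∂_{k+1}:

  H_0: rank C_0 − rank ∂_1 = 5 − 4 = 1, and the invariant factors of ∂_1 are all 1, so H_0 = Z.
  H_1: rank ker ∂_1 − rank ∂_2 = (10 − 4) − 6 = 0, and the invariant factors of ∂_2 are all 1, so H_1 = 0.
  H_2: rank ker ∂_2 − rank ∂_3 = (10 − 6) − 4 = 0, and the invariant factors of ∂_3 are all 1, so H_2 = 0.
  H_3: rank ker ∂_3 − rank ∂_4 = (5 − 4) − 0 = 1, and there is no ∂_4, so H_3 = Z.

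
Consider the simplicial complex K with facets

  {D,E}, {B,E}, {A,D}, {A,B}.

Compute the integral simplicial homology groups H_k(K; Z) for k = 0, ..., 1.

H_0 = Z,  H_1 = Z.

Fix the vertex order A < B < D < E and write every simplex with vertices in increasing order. Then dim K = 1 and the simplices of K are:

  0-simplices (4): A, B, D, E
  1-simplices (4): AB, AD, BE, DE

so the chain groups are C_0 ≅ Z^4, C_1 ≅ Z^4.

Boundary ∂_1: C_1 → C_0 sends each edge [p,q] (with p < q) to q − p.
As a 4×4 matrix over Z this has rank 3, with invariant factors (1,1,1).

From H_k ≅ ker(∂_k) / im(∂_{k+1}) we obtain:

  H_0: rank C_0 − rank ∂_1 = 4 − 3 = 1, and the invariant factors of ∂_1 are all 1, so H_0 ≅ Z.
  H_1: rank ker ∂_1 − rank ∂_2 = (4 − 3) − 0 = 1, and there is no ∂_2, so H_1 ≅ Z.

(K is a triangulation of the circle S^1.)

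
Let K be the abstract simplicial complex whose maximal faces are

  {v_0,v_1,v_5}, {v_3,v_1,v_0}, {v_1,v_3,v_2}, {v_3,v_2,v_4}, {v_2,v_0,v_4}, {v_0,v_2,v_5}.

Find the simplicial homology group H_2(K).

H_2 = 0.

Take the total order v_0 < v_1 < v_2 < v_3 < v_4 < v_5 on the vertex set. Then K (dimension 2) consists of the simplices:

  0-simplices (6): [v_0], [v_1], [v_2], [v_3], [v_4], [v_5]
  1-simplices (12): [v_0,v_1], [v_0,v_2], [v_0,v_3], [v_0,v_4], [v_0,v_5], [v_1,v_2], [v_1,v_3], [v_1,v_5], [v_2,v_3], [v_2,v_4], [v_2,v_5], [v_3,v_4]
  2-simplices (6): [v_0,v_1,v_3], [v_0,v_1,v_5], [v_0,v_2,v_4], [v_0,v_2,v_5], [v_1,v_2,v_3], [v_2,v_3,v_4]

giving chain groups C_0 ≅ Z^6, C_1 ≅ Z^12, C_2 ≅ Z^6.

∂_1: C_1 → C_0 is given by ∂[p,q] = [q] − [p].
The resulting 6×12 matrix has rank 5, and its Smith normal form has invariant factors (1,1,1,1,1).

The boundary map ∂_2: C_2 → C_1 acts by ∂[p,q,r] = [q,r] − [p,r] + [p,q]. For instance
  ∂[v_2,v_3,v_4] = [v_3,v_4] − [v_2,v_4] + [v_2,v_3],
  ∂[v_0,v_1,v_3] = [v_1,v_3] − [v_0,v_3] + [v_0,v_1].
As a 12×6 matrix over Z this has rank 6, with invariant factors (1,1,1,1,1,1).

Reading off H_k = ker ∂_k / im ∂_{k+1}:

  H_2: rank ker ∂_2 − rank ∂_3 = (6 − 6) − 0 = 0, and there is no ∂_3, so H_2 ≅ 0.

(K is a triangulation of the cylinder S^1 x I.)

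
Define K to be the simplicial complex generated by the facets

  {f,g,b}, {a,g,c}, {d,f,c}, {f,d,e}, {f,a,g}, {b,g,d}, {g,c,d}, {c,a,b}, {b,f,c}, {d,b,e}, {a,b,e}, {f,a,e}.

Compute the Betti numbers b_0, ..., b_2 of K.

b_0 = 1, b_1 = 0, b_2 = 0.

Fix the vertex order a < b < c < d < e < f < g and write every simplex with vertices in increasing order. Then dim K = 2 and the simplices of K are:

  0-simplices (7): a, b, c, d, e, f, g
  1-simplices (18): ab, ac, ae, af, ag, bc, bd, be, bf, bg, cd, cf, cg, de, df, dg, ef, fg
  2-simplices (12): abc, abe, acg, aef, afg, bcf, bde, bdg, bfg, cdf, cdg, def

Hence C_0 ≅ Z^7, C_1 ≅ Z^18, C_2 ≅ Z^12.

Boundary ∂_1: C_1 → C_0 maps an edge to its endpoints' difference, ∂[p,q] = q − p.
This gives a 7×18 integer matrix of rank 6; reducing to Smith normal form yields diagonal entries (1,1,1,1,1,1).

The boundary map ∂_2: C_2 → C_1 acts by ∂[p,q,r] = [q,r] − [p,r] + [p,q]. For instance
  ∂acg = cg − ag + ac,
  ∂aef = ef − af + ae.
As a 18×12 matrix over Z this has rank 12, with invariant factors (1,1,1,1,1,1,1,1,1,1,1,2).

Now H_k = ker ∂_k / im ∂_{k+1}, so:

  H_0: rank C_0 − rank ∂_1 = 7 − 6 = 1, and the invariant factors of ∂_1 are all 1, so H_0 ≅ Z.
  H_1: rank ker ∂_1 − rank ∂_2 = (18 − 6) − 12 = 0, and ∂_2 has invariant factor 2 > 1, so H_1 ≅ Z/2.
  H_2: rank ker ∂_2 − rank ∂_3 = (12 − 12) − 0 = 0, and there is no ∂_3, so H_2 ≅ 0.

Hence the Betti numbers are b_0 = 1, b_1 = 0, b_2 = 0.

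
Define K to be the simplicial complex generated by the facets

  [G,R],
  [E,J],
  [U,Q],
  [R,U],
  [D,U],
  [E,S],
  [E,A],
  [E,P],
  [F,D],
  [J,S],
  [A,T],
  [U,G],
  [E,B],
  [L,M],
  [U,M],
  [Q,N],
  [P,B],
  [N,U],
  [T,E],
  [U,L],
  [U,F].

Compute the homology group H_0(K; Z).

H_0 ≅ Z^2.

K has 16 vertices, 21 edges.
rank ∂_0 = 0, rank ∂_1 = 14 ⇒ b_0 = 16 − 0 − 14 = 2; all invariant factors of ∂_1 are 1 so no torsion. So H_0 = Z^2.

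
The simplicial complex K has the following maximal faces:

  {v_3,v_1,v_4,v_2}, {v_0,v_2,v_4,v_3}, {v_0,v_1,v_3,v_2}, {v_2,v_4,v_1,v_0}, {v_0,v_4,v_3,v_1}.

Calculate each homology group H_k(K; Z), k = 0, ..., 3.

Fix the vertex order v_0 < v_1 < v_2 < v_3 < v_4 and write every simplex with vertices in increasing order. Then dim K = 3 and the simplices of K are:

  0-simplices (5): [v_0], [v_1], [v_2], [v_3], [v_4]
  1-simplices (10): [v_0,v_1], [v_0,v_2], [v_0,v_3], [v_0,v_4], [v_1,v_2], [v_1,v_3], [v_1,v_4], [v_2,v_3], [v_2,v_4], [v_3,v_4]
  2-simplices (10): [v_0,v_1,v_2], [v_0,v_1,v_3], [v_0,v_1,v_4], [v_0,v_2,v_3], [v_0,v_2,v_4], [v_0,v_3,v_4], [v_1,v_2,v_3], [v_1,v_2,v_4], [v_1,v_3,v_4], [v_2,v_3,v_4]
  3-simplices (5): [v_0,v_1,v_2,v_3], [v_0,v_1,v_2,v_4], [v_0,v_1,v_3,v_4], [v_0,v_2,v_3,v_4], [v_1,v_2,v_3,v_4]

giving chain groups C_0 ≅ Z^5, C_1 ≅ Z^10, C_2 ≅ Z^10, C_3 ≅ Z^5.

The boundary map ∂_1: C_1 → C_0 is given by ∂[p,q] = [q] − [p].
The resulting 5×10 matrix has rank 4, and its Smith normal form has invariant factors (1,1,1,1).

Boundary ∂_2: C_2 → C_1 sends each 2-simplex [p,q,r] to [q,r] − [p,r] + [p,q]. For instance
  ∂[v_0,v_2,v_3] = [v_2,v_3] − [v_0,v_3] + [v_0,v_2],
  ∂[v_0,v_1,v_3] = [v_1,v_3] − [v_0,v_3] + [v_0,v_1].
The resulting 10×10 matrix has rank 6, and its Smith normal form has invariant factors (1,1,1,1,1,1).

Boundary ∂_3: C_3 → C_2 sends each 3-simplex σ to the alternating sum Σ_i (−1)^i (σ with its i-th vertex removed). For instance
  ∂[v_1,v_2,v_3,v_4] = [v_2,v_3,v_4] − [v_1,v_3,v_4] + [v_1,v_2,v_4] − [v_1,v_2,v_3],
  ∂[v_0,v_1,v_2,v_3] = [v_1,v_2,v_3] − [v_0,v_2,v_3] + [v_0,v_1,v_3] − [v_0,v_1,v_2].
As a 10×5 matrix over Z this has rank 4, with invariant factors (1,1,1,1).

From H_k ≅ ker(∂_k) / im(∂_{k+1}) we obtain:

  H_0: rank C_0 − rank ∂_1 = 5 − 4 = 1, and the invariant factors of ∂_1 are all 1, so H_0 = Z.
  H_1: rank ker ∂_1 − rank ∂_2 = (10 − 4) − 6 = 0, and the invariant factors of ∂_2 are all 1, so H_1 = 0.
  H_2: rank ker ∂_2 − rank ∂_3 = (10 − 6) − 4 = 0, and the invariant factors of ∂_3 are all 1, so H_2 = 0.
  H_3: rank ker ∂_3 − rank ∂_4 = (5 − 4) − 0 = 1, and there is no ∂_4, so H_3 = Z.

(K is a triangulation of the 3-sphere S^3.)

H_0 = Z,  H_1 = 0,  H_2 = 0,  H_3 = Z.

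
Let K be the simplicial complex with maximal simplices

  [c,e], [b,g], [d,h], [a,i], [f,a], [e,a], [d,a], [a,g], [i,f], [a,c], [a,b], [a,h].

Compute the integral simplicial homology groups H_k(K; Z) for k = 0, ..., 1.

H_0 ≅ Z,  H_1 ≅ Z^4.

We work with the vertex ordering a < b < c < d < e < f < g < h < i. The simplices of K, each written with vertices in increasing order, are:

  0-simplices (9): a, b, c, d, e, f, g, h, i
  1-simplices (12): ab, ac, ad, ae, af, ag, ah, ai, bg, ce, dh, fi

giving chain groups C_0 ≅ Z^9, C_1 ≅ Z^12.

Boundary ∂_1: C_1 → C_0 is given by ∂[p,q] = [q] − [p]. For instance
  ∂fi = i − f.
The 9×12 boundary matrix has rank 8 and Smith normal form diag(1,1,1,1,1,1,1,1).

Computing H_k = (kernel of ∂_k) / (image of ∂_{k+1}):

  H_0: rank C_0 − rank ∂_1 = 9 − 8 = 1, and the invariant factors of ∂_1 are all 1, so H_0 ≅ Z.
  H_1: rank ker ∂_1 − rank ∂_2 = (12 − 8) − 0 = 4, and there is no ∂_2, so H_1 ≅ Z^4.

As a check, the Euler characteristic is 9 − 12 = -3, which agrees with 1 − 4 = -3.
(K is a triangulation of a wedge of 4 circles.)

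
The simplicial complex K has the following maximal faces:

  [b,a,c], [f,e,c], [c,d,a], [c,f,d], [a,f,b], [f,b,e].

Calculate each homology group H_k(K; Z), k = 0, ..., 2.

H_0 = Z,  H_1 = Z,  H_2 = 0.

We work with the vertex ordering a < b < c < d < e < f. The simplices of K, each written with vertices in increasing order, are:

  0-simplices (6): a, b, c, d, e, f
  1-simplices (12): ab, ac, ad, af, bc, be, bf, cd, ce, cf, df, ef
  2-simplices (6): abc, abf, acd, bef, cdf, cef

giving chain groups C_0 ≅ Z^6, C_1 ≅ Z^12, C_2 ≅ Z^6.

The boundary map ∂_1: C_1 → C_0 sends each edge [p,q] (with p < q) to q − p. For instance
  ∂ce = e − c.
The 6×12 boundary matrix has rank 5 and Smith normal form diag(1,1,1,1,1).

Boundary ∂_2: C_2 → C_1 sends each 2-simplex [p,q,r] to [q,r] − [p,r] + [p,q]. For instance
  ∂cef = ef − cf + ce,
  ∂cdf = df − cf + cd.
As a 12×6 matrix over Z this has rank 6, with invariant factors (1,1,1,1,1,1).

Now H_k = ker ∂_k / im ∂_{k+1}, so:

  H_0: rank C_0 − rank ∂_1 = 6 − 5 = 1, and the invariant factors of ∂_1 are all 1, so H_0 ≅ Z.
  H_1: rank ker ∂_1 − rank ∂_2 = (12 − 5) − 6 = 1, and the invariant factors of ∂_2 are all 1, so H_1 ≅ Z.
  H_2: rank ker ∂_2 − rank ∂_3 = (6 − 6) − 0 = 0, and there is no ∂_3, so H_2 ≅ 0.

As a check, the Euler characteristic is 6 − 12 + 6 = 0, which agrees with 1 − 1 + 0 = 0.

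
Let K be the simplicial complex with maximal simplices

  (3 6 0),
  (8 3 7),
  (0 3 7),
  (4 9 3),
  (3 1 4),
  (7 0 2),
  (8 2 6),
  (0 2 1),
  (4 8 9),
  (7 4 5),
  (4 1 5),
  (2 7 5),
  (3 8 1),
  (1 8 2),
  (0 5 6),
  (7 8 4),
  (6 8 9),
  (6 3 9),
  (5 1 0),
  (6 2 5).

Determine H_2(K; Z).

H_2 = 0.

Take the total order 0 < 1 < 2 < 3 < 4 < 5 < 6 < 7 < 8 < 9 on the vertex set. Then K (dimension 2) consists of the simplices:

  0-simplices (10): [0], [1], [2], [3], [4], [5], [6], [7], [8], [9]
  1-simplices (30): (30 of them)
  2-simplices (20): (20 of them)

giving chain groups C_0 ≅ Z^10, C_1 ≅ Z^30, C_2 ≅ Z^20.

The boundary map ∂_1: C_1 → C_0 is given by ∂[p,q] = [q] − [p].
As a 10×30 matrix over Z this has rank 9, with invariant factors (1,1,1,1,1,1,1,1,1).

The boundary map ∂_2: C_2 → C_1 sends each 2-simplex [p,q,r] to [q,r] − [p,r] + [p,q]. For instance
  ∂[1,4,5] = [4,5] − [1,5] + [1,4],
  ∂[3,7,8] = [7,8] − [3,8] + [3,7].
The resulting 30×20 matrix has rank 20, and its Smith normal form has invariant factors (1,1,1,1,1,1,1,1,1,1,1,1,1,1,1,1,1,1,1,2).

From H_k ≅ ker(∂_k) / im(∂_{k+1}) we obtain:

  H_2: rank ker ∂_2 − rank ∂_3 = (20 − 20) − 0 = 0, and there is no ∂_3, so H_2 = 0.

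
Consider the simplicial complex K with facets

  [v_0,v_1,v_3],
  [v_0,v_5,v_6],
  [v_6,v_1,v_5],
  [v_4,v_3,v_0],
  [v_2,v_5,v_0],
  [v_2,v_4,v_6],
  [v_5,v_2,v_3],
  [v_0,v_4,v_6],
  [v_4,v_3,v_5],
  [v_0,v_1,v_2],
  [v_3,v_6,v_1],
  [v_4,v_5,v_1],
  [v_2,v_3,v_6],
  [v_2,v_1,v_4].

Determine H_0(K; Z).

H_0 ≅ Z.

We work with the vertex ordering v_0 < v_1 < v_2 < v_3 < v_4 < v_5 < v_6. The simplices of K, each written with vertices in increasing order, are:

  0-simplices (7): [v_0], [v_1], [v_2], [v_3], [v_4], [v_5], [v_6]
  1-simplices (21): (21 of them)
  2-simplices (14): (14 of them)

so the chain groups are C_0 ≅ Z^7, C_1 ≅ Z^21, C_2 ≅ Z^14.

∂_1: C_1 → C_0 maps an edge to its endpoints' difference, ∂[p,q] = q − p. For instance
  ∂[v_2,v_6] = [v_6] − [v_2].
The 7×21 boundary matrix has rank 6 and Smith normal form diag(1,1,1,1,1,1).

∂_2: C_2 → C_1 sends each 2-simplex [p,q,r] to [q,r] − [p,r] + [p,q]. For instance
  ∂[v_2,v_3,v_6] = [v_3,v_6] − [v_2,v_6] + [v_2,v_3],
  ∂[v_0,v_4,v_6] = [v_4,v_6] − [v_0,v_6] + [v_0,v_4].
This gives a 21×14 integer matrix of rank 13; reducing to Smith normal form yields diagonal entries (1,1,1,1,1,1,1,1,1,1,1,1,1).

Now H_k = ker ∂_k / im ∂_{k+1}, so:

  H_0: rank C_0 − rank ∂_1 = 7 − 6 = 1, and the invariant factors of ∂_1 are all 1, so H_0 ≅ Z.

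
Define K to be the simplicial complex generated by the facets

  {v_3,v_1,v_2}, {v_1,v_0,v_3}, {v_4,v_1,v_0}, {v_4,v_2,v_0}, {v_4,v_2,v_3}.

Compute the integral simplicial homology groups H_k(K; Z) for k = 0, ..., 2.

H_0 ≅ Z,  H_1 ≅ Z,  H_2 = 0.

We work with the vertex ordering v_0 < v_1 < v_2 < v_3 < v_4. The simplices of K, each written with vertices in increasing order, are:

  0-simplices (5): [v_0], [v_1], [v_2], [v_3], [v_4]
  1-simplices (10): [v_0,v_1], [v_0,v_2], [v_0,v_3], [v_0,v_4], [v_1,v_2], [v_1,v_3], [v_1,v_4], [v_2,v_3], [v_2,v_4], [v_3,v_4]
  2-simplices (5): [v_0,v_1,v_3], [v_0,v_1,v_4], [v_0,v_2,v_4], [v_1,v_2,v_3], [v_2,v_3,v_4]

giving chain groups C_0 ≅ Z^5, C_1 ≅ Z^10, C_2 ≅ Z^5.

∂_1: C_1 → C_0 is given by ∂[p,q] = [q] − [p]. For instance
  ∂[v_0,v_3] = [v_3] − [v_0].
The 5×10 boundary matrix has rank 4 and Smith normal form diag(1,1,1,1).

∂_2: C_2 → C_1 sends each 2-simplex [p,q,r] to [q,r] − [p,r] + [p,q]. For instance
  ∂[v_0,v_2,v_4] = [v_2,v_4] − [v_0,v_4] + [v_0,v_2],
  ∂[v_1,v_2,v_3] = [v_2,v_3] − [v_1,v_3] + [v_1,v_2].
This gives a 10×5 integer matrix of rank 5; reducing to Smith normal form yields diagonal entries (1,1,1,1,1).

Computing H_k = (kernel of ∂_k) / (image of ∂_{k+1}):

  H_0: rank C_0 − rank ∂_1 = 5 − 4 = 1, and the invariant factors of ∂_1 are all 1, so H_0 ≅ Z.
  H_1: rank ker ∂_1 − rank ∂_2 = (10 − 4) − 5 = 1, and the invariant factors of ∂_2 are all 1, so H_1 ≅ Z.
  H_2: rank ker ∂_2 − rank ∂_3 = (5 − 5) − 0 = 0, and there is no ∂_3, so H_2 ≅ 0.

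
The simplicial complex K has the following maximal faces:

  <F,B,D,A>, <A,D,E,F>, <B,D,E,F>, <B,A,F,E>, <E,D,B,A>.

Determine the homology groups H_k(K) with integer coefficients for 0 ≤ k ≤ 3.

H_0 = Z,  H_1 = 0,  H_2 = 0,  H_3 = Z.

Fix the vertex order A < B < D < E < F and write every simplex with vertices in increasing order. Then dim K = 3 and the simplices of K are:

  0-simplices (5): A, B, D, E, F
  1-simplices (10): AB, AD, AE, AF, BD, BE, BF, DE, DF, EF
  2-simplices (10): ABD, ABE, ABF, ADE, ADF, AEF, BDE, BDF, BEF, DEF
  3-simplices (5): ABDE, ABDF, ABEF, ADEF, BDEF

Hence C_0 ≅ Z^5, C_1 ≅ Z^10, C_2 ≅ Z^10, C_3 ≅ Z^5.

∂_1: C_1 → C_0 maps an edge to its endpoints' difference, ∂[p,q] = q − p. For instance
  ∂BE = E − B.
This gives a 5×10 integer matrix of rank 4; reducing to Smith normal form yields diagonal entries (1,1,1,1).

Boundary ∂_2: C_2 → C_1 maps a triangle to the signed sum of its edges. For instance
  ∂BDE = DE − BE + BD,
  ∂BDF = DF − BF + BD.
This gives a 10×10 integer matrix of rank 6; reducing to Smith normal form yields diagonal entries (1,1,1,1,1,1).

The boundary map ∂_3: C_3 → C_2 sends each 3-simplex σ to the alternating sum Σ_i (−1)^i (σ with its i-th vertex removed). For instance
  ∂ABEF = BEF − AEF + ABF − ABE,
  ∂ABDF = BDF − ADF + ABF − ABD.
This gives a 10×5 integer matrix of rank 4; reducing to Smith normal form yields diagonal entries (1,1,1,1).

Reading off H_k = ker ∂_k / im ∂_{k+1}:

  H_0: rank C_0 − rank ∂_1 = 5 − 4 = 1, and the invariant factors of ∂_1 are all 1, so H_0 = Z.
  H_1: rank ker ∂_1 − rank ∂_2 = (10 − 4) − 6 = 0, and the invariant factors of ∂_2 are all 1, so H_1 = 0.
  H_2: rank ker ∂_2 − rank ∂_3 = (10 − 6) − 4 = 0, and the invariant factors of ∂_3 are all 1, so H_2 = 0.
  H_3: rank ker ∂_3 − rank ∂_4 = (5 − 4) − 0 = 1, and there is no ∂_4, so H_3 = Z.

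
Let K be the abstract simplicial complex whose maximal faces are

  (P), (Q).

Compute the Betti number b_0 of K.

b_0 = 2.

Fix the vertex order P < Q and write every simplex with vertices in increasing order. Then dim K = 0 and the simplices of K are:

  0-simplices (2): P, Q

so the chain groups are C_0 ≅ Z^2.

Reading off H_k = ker ∂_k / im ∂_{k+1}:

  H_0: rank C_0 − rank ∂_1 = 2 − 0 = 2, and there is no ∂_1, so H_0 = Z^2.

Hence the Betti numbers are b_0 = 2.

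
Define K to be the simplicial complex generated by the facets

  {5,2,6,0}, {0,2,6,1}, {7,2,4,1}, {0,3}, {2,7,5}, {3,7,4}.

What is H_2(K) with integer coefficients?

H_2 ≅ 0.

Order the vertices as 0 < 1 < 2 < 3 < 4 < 5 < 6 < 7. Listing each simplex with vertices in this order, K has dimension 3 with simplices:

  0-simplices (8): [0], [1], [2], [3], [4], [5], [6], [7]
  1-simplices (18): [0,1], [0,2], [0,3], [0,5], [0,6], [1,2], [1,4], [1,6], [1,7], [2,4], [2,5], [2,6], [2,7], [3,4], [3,7], [4,7], [5,6], [5,7]
  2-simplices (13): [0,1,2], [0,1,6], [0,2,5], [0,2,6], [0,5,6], [1,2,4], [1,2,6], [1,2,7], [1,4,7], [2,4,7], [2,5,6], [2,5,7], [3,4,7]
  3-simplices (3): [0,1,2,6], [0,2,5,6], [1,2,4,7]

giving chain groups C_0 ≅ Z^8, C_1 ≅ Z^18, C_2 ≅ Z^13, C_3 ≅ Z^3.

∂_1: C_1 → C_0 maps an edge to its endpoints' difference, ∂[p,q] = q − p.
This gives a 8×18 integer matrix of rank 7; reducing to Smith normal form yields diagonal entries (1,1,1,1,1,1,1).

∂_2: C_2 → C_1 maps a triangle to the signed sum of its edges. For instance
  ∂[2,5,7] = [5,7] − [2,7] + [2,5],
  ∂[1,2,7] = [2,7] − [1,7] + [1,2].
As a 18×13 matrix over Z this has rank 10, with invariant factors (1,1,1,1,1,1,1,1,1,1).

∂_3: C_3 → C_2 sends each 3-simplex σ to the alternating sum Σ_i (−1)^i (σ with its i-th vertex removed). For instance
  ∂[0,1,2,6] = [1,2,6] − [0,2,6] + [0,1,6] − [0,1,2],
  ∂[0,2,5,6] = [2,5,6] − [0,5,6] + [0,2,6] − [0,2,5].
As a 13×3 matrix over Z this has rank 3, with invariant factors (1,1,1).

From H_k ≅ ker(∂_k) / im(∂_{k+1}) we obtain:

  H_2: rank ker ∂_2 − rank ∂_3 = (13 − 10) − 3 = 0, and the invariant factors of ∂_3 are all 1, so H_2 = 0.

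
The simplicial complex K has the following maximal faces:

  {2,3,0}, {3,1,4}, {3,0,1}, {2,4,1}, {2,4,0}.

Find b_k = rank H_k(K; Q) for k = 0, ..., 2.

b_0 = 1, b_1 = 1, b_2 = 0.

Fix the vertex order 0 < 1 < 2 < 3 < 4 and write every simplex with vertices in increasing order. Then dim K = 2 and the simplices of K are:

  0-simplices (5): [0], [1], [2], [3], [4]
  1-simplices (10): [0,1], [0,2], [0,3], [0,4], [1,2], [1,3], [1,4], [2,3], [2,4], [3,4]
  2-simplices (5): [0,1,3], [0,2,3], [0,2,4], [1,2,4], [1,3,4]

so the chain groups are C_0 ≅ Z^5, C_1 ≅ Z^10, C_2 ≅ Z^5.

The boundary map ∂_1: C_1 → C_0 maps an edge to its endpoints' difference, ∂[p,q] = q − p.
The 5×10 boundary matrix has rank 4 and Smith normal form diag(1,1,1,1).

The boundary map ∂_2: C_2 → C_1 sends each 2-simplex [p,q,r] to [q,r] − [p,r] + [p,q]. For instance
  ∂[0,2,4] = [2,4] − [0,4] + [0,2],
  ∂[0,2,3] = [2,3] − [0,3] + [0,2].
The resulting 10×5 matrix has rank 5, and its Smith normal form has invariant factors (1,1,1,1,1).

Reading off H_k = ker ∂_k / im ∂_{k+1}:

  H_0: rank C_0 − rank ∂_1 = 5 − 4 = 1, and the invariant factors of ∂_1 are all 1, so H_0 = Z.
  H_1: rank ker ∂_1 − rank ∂_2 = (10 − 4) − 5 = 1, and the invariant factors of ∂_2 are all 1, so H_1 = Z.
  H_2: rank ker ∂_2 − rank ∂_3 = (5 − 5) − 0 = 0, and there is no ∂_3, so H_2 = 0.

(K is a triangulation of the Möbius band.)

Hence the Betti numbers are b_0 = 1, b_1 = 1, b_2 = 0.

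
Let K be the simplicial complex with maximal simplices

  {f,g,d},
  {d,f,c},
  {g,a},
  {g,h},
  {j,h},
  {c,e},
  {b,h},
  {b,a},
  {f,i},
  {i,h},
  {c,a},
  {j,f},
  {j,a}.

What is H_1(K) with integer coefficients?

H_1 ≅ Z^5.

Order the vertices as a < b < c < d < e < f < g < h < i < j. Listing each simplex with vertices in this order, K has dimension 2 with simplices:

  0-simplices (10): a, b, c, d, e, f, g, h, i, j
  1-simplices (16): ab, ac, ag, aj, bh, cd, ce, cf, df, dg, fg, fi, fj, gh, hi, hj
  2-simplices (2): cdf, dfg

giving chain groups C_0 ≅ Z^10, C_1 ≅ Z^16, C_2 ≅ Z^2.

The boundary map ∂_1: C_1 → C_0 is given by ∂[p,q] = [q] − [p]. For instance
  ∂bh = h − b.
As a 10×16 matrix over Z this has rank 9, with invariant factors (1,1,1,1,1,1,1,1,1).

The boundary map ∂_2: C_2 → C_1 maps a triangle to the signed sum of its edges. For instance
  ∂cdf = df − cf + cd,
  ∂dfg = fg − dg + df.
This gives a 16×2 integer matrix of rank 2; reducing to Smith normal form yields diagonal entries (1,1).

Reading off H_k = ker ∂_k / im ∂_{k+1}:

  H_1: rank ker ∂_1 − rank ∂_2 = (16 − 9) − 2 = 5, and the invariant factors of ∂_2 are all 1, so H_1 = Z^5.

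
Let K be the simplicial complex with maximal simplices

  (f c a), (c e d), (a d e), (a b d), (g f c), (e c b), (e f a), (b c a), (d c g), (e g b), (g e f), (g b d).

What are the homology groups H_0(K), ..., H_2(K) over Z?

We work with the vertex ordering a < b < c < d < e < f < g. The simplices of K, each written with vertices in increasing order, are:

  0-simplices (7): a, b, c, d, e, f, g
  1-simplices (18): ab, ac, ad, ae, af, bc, bd, be, bg, cd, ce, cf, cg, de, dg, ef, eg, fg
  2-simplices (12): abc, abd, acf, ade, aef, bce, bdg, beg, cde, cdg, cfg, efg

so the chain groups are C_0 ≅ Z^7, C_1 ≅ Z^18, C_2 ≅ Z^12.

The boundary map ∂_1: C_1 → C_0 is given by ∂[p,q] = [q] − [p]. For instance
  ∂bg = g − b.
This gives a 7×18 integer matrix of rank 6; reducing to Smith normal form yields diagonal entries (1,1,1,1,1,1).

Boundary ∂_2: C_2 → C_1 maps a triangle to the signed sum of its edges. For instance
  ∂cfg = fg − cg + cf,
  ∂ade = de − ae + ad.
The resulting 18×12 matrix has rank 12, and its Smith normal form has invariant factors (1,1,1,1,1,1,1,1,1,1,1,2).

Computing H_k = (kernel of ∂_k) / (image of ∂_{k+1}):

  H_0: rank C_0 − rank ∂_1 = 7 − 6 = 1, and the invariant factors of ∂_1 are all 1, so H_0 ≅ Z.
  H_1: rank ker ∂_1 − rank ∂_2 = (18 − 6) − 12 = 0, and ∂_2 has invariant factor 2 > 1, so H_1 ≅ Z/2.
  H_2: rank ker ∂_2 − rank ∂_3 = (12 − 12) − 0 = 0, and there is no ∂_3, so H_2 ≅ 0.

As a check, the Euler characteristic is 7 − 18 + 12 = 1, which agrees with 1 − 0 + 0 = 1.

H_0 ≅ Z,  H_1 ≅ Z/2,  H_2 = 0.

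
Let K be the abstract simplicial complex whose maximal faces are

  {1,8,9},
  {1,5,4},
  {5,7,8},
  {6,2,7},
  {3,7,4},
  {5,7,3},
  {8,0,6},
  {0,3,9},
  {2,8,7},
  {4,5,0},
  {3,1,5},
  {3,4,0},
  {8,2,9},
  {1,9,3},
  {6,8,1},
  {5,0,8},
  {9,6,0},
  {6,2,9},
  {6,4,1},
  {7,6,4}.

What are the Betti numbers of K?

b_0 = 1, b_1 = 1, b_2 = 0.

We work with the vertex ordering 0 < 1 < 2 < 3 < 4 < 5 < 6 < 7 < 8 < 9. The simplices of K, each written with vertices in increasing order, are:

  0-simplices (10): [0], [1], [2], [3], [4], [5], [6], [7], [8], [9]
  1-simplices (30): (30 of them)
  2-simplices (20): (20 of them)

Hence C_0 ≅ Z^10, C_1 ≅ Z^30, C_2 ≅ Z^20.

Boundary ∂_1: C_1 → C_0 maps an edge to its endpoints' difference, ∂[p,q] = q − p. For instance
  ∂[1,8] = [8] − [1].
The resulting 10×30 matrix has rank 9, and its Smith normal form has invariant factors (1,1,1,1,1,1,1,1,1).

∂_2: C_2 → C_1 acts by ∂[p,q,r] = [q,r] − [p,r] + [p,q]. For instance
  ∂[0,6,8] = [6,8] − [0,8] + [0,6],
  ∂[0,3,9] = [3,9] − [0,9] + [0,3].
The resulting 30×20 matrix has rank 20, and its Smith normal form has invariant factors (1,1,1,1,1,1,1,1,1,1,1,1,1,1,1,1,1,1,1,2).

Reading off H_k = ker ∂_k / im ∂_{k+1}:

  H_0: rank C_0 − rank ∂_1 = 10 − 9 = 1, and the invariant factors of ∂_1 are all 1, so H_0 = Z.
  H_1: rank ker ∂_1 − rank ∂_2 = (30 − 9) − 20 = 1, and ∂_2 has invariant factor 2 > 1, so H_1 = Z × Z/2.
  H_2: rank ker ∂_2 − rank ∂_3 = (20 − 20) − 0 = 0, and there is no ∂_3, so H_2 = 0.

Hence the Betti numbers are b_0 = 1, b_1 = 1, b_2 = 0.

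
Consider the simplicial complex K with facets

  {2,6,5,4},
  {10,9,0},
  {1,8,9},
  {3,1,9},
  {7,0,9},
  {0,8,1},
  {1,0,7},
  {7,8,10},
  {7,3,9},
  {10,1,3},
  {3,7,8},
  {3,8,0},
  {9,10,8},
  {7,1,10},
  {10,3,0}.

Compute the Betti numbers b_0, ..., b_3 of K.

K has 11 vertices, 27 edges, 18 triangles, 1 3-simplex.
rank ∂_0 = 0, rank ∂_1 = 9 ⇒ b_0 = 11 − 0 − 9 = 2; all invariant factors of ∂_1 are 1 so no torsion. So H_0 = Z^2.
rank ∂_1 = 9, rank ∂_2 = 16 ⇒ b_1 = 27 − 9 − 16 = 2; all invariant factors of ∂_2 are 1 so no torsion. So H_1 = Z^2.
rank ∂_2 = 16, rank ∂_3 = 1 ⇒ b_2 = 18 − 16 − 1 = 1; all invariant factors of ∂_3 are 1 so no torsion. So H_2 = Z.
rank ∂_3 = 1, rank ∂_4 = 0 ⇒ b_3 = 1 − 1 − 0 = 0. So H_3 = 0.

b_0 = 2, b_1 = 2, b_2 = 1, b_3 = 0.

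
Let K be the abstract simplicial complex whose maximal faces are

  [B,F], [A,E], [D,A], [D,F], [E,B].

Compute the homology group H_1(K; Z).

Take the total order A < B < D < E < F on the vertex set. Then K (dimension 1) consists of the simplices:

  0-simplices (5): A, B, D, E, F
  1-simplices (5): AD, AE, BE, BF, DF

Hence C_0 ≅ Z^5, C_1 ≅ Z^5.

Boundary ∂_1: C_1 → C_0 sends each edge [p,q] (with p < q) to q − p. For instance
  ∂AE = E − A.
The 5×5 boundary matrix has rank 4 and Smith normal form diag(1,1,1,1).

Reading off H_k = ker ∂_k / im ∂_{k+1}:

  H_1: rank ker ∂_1 − rank ∂_2 = (5 − 4) − 0 = 1, and there is no ∂_2, so H_1 ≅ Z.

(K is a triangulation of the circle S^1.)

H_1 = Z.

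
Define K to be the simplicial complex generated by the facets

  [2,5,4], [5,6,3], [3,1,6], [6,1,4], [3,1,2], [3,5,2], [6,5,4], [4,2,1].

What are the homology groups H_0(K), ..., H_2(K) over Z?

H_0 ≅ Z,  H_1 = 0,  H_2 ≅ Z.

K has 6 vertices, 12 edges, 8 triangles.
rank ∂_0 = 0, rank ∂_1 = 5 ⇒ b_0 = 6 − 0 − 5 = 1; all invariant factors of ∂_1 are 1 so no torsion. So H_0 ≅ Z.
rank ∂_1 = 5, rank ∂_2 = 7 ⇒ b_1 = 12 − 5 − 7 = 0; all invariant factors of ∂_2 are 1 so no torsion. So H_1 ≅ 0.
rank ∂_2 = 7, rank ∂_3 = 0 ⇒ b_2 = 8 − 7 − 0 = 1. So H_2 ≅ Z.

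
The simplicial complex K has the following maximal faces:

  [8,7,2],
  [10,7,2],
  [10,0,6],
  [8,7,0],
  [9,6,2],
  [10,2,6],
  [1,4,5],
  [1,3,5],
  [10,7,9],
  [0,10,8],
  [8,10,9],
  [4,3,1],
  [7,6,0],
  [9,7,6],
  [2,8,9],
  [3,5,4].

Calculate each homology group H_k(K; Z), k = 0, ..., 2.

Take the total order 0 < 1 < 2 < 3 < 4 < 5 < 6 < 7 < 8 < 9 < 10 on the vertex set. Then K (dimension 2) consists of the simplices:

  0-simplices (11): [0], [1], [2], [3], [4], [5], [6], [7], [8], [9], [10]
  1-simplices (24): (24 of them)
  2-simplices (16): [0,6,7], [0,6,10], [0,7,8], [0,8,10], [1,3,4], [1,3,5], [1,4,5], [2,6,9], [2,6,10], [2,7,8], [2,7,10], [2,8,9], [3,4,5], [6,7,9], [7,9,10], [8,9,10]

giving chain groups C_0 ≅ Z^11, C_1 ≅ Z^24, C_2 ≅ Z^16.

The boundary map ∂_1: C_1 → C_0 sends each edge [p,q] (with p < q) to q − p.
The 11×24 boundary matrix has rank 9 and Smith normal form diag(1,1,1,1,1,1,1,1,1).

Boundary ∂_2: C_2 → C_1 maps a triangle to the signed sum of its edges. For instance
  ∂[0,7,8] = [7,8] − [0,8] + [0,7],
  ∂[1,3,5] = [3,5] − [1,5] + [1,3].
As a 24×16 matrix over Z this has rank 15, with invariant factors (1,1,1,1,1,1,1,1,1,1,1,1,1,1,2).

Computing H_k = (kernel of ∂_k) / (image of ∂_{k+1}):

  H_0: rank C_0 − rank ∂_1 = 11 − 9 = 2, and the invariant factors of ∂_1 are all 1, so H_0 ≅ Z^2.
  H_1: rank ker ∂_1 − rank ∂_2 = (24 − 9) − 15 = 0, and ∂_2 has invariant factor 2 > 1, so H_1 ≅ Z/2Z.
  H_2: rank ker ∂_2 − rank ∂_3 = (16 − 15) − 0 = 1, and there is no ∂_3, so H_2 ≅ Z.

As a check, the Euler characteristic is 11 − 24 + 16 = 3, which agrees with 2 − 0 + 1 = 3.
(K is a triangulation of the disjoint union of the real projective plane RP^2 and the 2-sphere S^2.)

H_0 ≅ Z^2,  H_1 ≅ Z/2Z,  H_2 ≅ Z.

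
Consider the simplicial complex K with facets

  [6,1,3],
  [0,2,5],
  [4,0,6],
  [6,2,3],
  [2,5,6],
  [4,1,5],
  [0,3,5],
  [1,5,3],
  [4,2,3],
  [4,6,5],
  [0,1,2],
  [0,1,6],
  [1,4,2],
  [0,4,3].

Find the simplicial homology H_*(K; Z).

Take the total order 0 < 1 < 2 < 3 < 4 < 5 < 6 on the vertex set. Then K (dimension 2) consists of the simplices:

  0-simplices (7): [0], [1], [2], [3], [4], [5], [6]
  1-simplices (21): [0,1], [0,2], [0,3], [0,4], [0,5], [0,6], [1,2], [1,3], [1,4], [1,5], [1,6], [2,3], [2,4], [2,5], [2,6], [3,4], [3,5], [3,6], [4,5], [4,6], [5,6]
  2-simplices (14): [0,1,2], [0,1,6], [0,2,5], [0,3,4], [0,3,5], [0,4,6], [1,2,4], [1,3,5], [1,3,6], [1,4,5], [2,3,4], [2,3,6], [2,5,6], [4,5,6]

so the chain groups are C_0 ≅ Z^7, C_1 ≅ Z^21, C_2 ≅ Z^14.

The boundary map ∂_1: C_1 → C_0 maps an edge to its endpoints' difference, ∂[p,q] = q − p.
The 7×21 boundary matrix has rank 6 and Smith normal form diag(1,1,1,1,1,1).

∂_2: C_2 → C_1 acts by ∂[p,q,r] = [q,r] − [p,r] + [p,q]. For instance
  ∂[0,3,4] = [3,4] − [0,4] + [0,3],
  ∂[1,3,6] = [3,6] − [1,6] + [1,3].
The resulting 21×14 matrix has rank 13, and its Smith normal form has invariant factors (1,1,1,1,1,1,1,1,1,1,1,1,1).

Reading off H_k = ker ∂_k / im ∂_{k+1}:

  H_0: rank C_0 − rank ∂_1 = 7 − 6 = 1, and the invariant factors of ∂_1 are all 1, so H_0 = Z.
  H_1: rank ker ∂_1 − rank ∂_2 = (21 − 6) − 13 = 2, and the invariant factors of ∂_2 are all 1, so H_1 = Z^2.
  H_2: rank ker ∂_2 − rank ∂_3 = (14 − 13) − 0 = 1, and there is no ∂_3, so H_2 = Z.

(K is a triangulation of the torus T^2.)

H_0 ≅ Z,  H_1 ≅ Z^2,  H_2 ≅ Z.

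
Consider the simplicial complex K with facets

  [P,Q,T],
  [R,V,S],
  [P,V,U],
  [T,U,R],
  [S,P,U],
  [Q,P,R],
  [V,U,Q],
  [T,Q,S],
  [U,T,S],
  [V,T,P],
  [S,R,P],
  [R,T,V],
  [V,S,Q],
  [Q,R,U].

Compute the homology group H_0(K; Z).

Take the total order P < Q < R < S < T < U < V on the vertex set. Then K (dimension 2) consists of the simplices:

  0-simplices (7): P, Q, R, S, T, U, V
  1-simplices (21): PQ, PR, PS, PT, PU, PV, QR, QS, QT, QU, QV, RS, RT, RU, RV, ST, SU, SV, TU, TV, UV
  2-simplices (14): PQR, PQT, PRS, PSU, PTV, PUV, QRU, QST, QSV, QUV, RSV, RTU, RTV, STU

so the chain groups are C_0 ≅ Z^7, C_1 ≅ Z^21, C_2 ≅ Z^14.

∂_1: C_1 → C_0 sends each edge [p,q] (with p < q) to q − p.
This gives a 7×21 integer matrix of rank 6; reducing to Smith normal form yields diagonal entries (1,1,1,1,1,1).

Boundary ∂_2: C_2 → C_1 acts by ∂[p,q,r] = [q,r] − [p,r] + [p,q]. For instance
  ∂RTV = TV − RV + RT,
  ∂RTU = TU − RU + RT.
The 21×14 boundary matrix has rank 13 and Smith normal form diag(1,1,1,1,1,1,1,1,1,1,1,1,1).

Computing H_k = (kernel of ∂_k) / (image of ∂_{k+1}):

  H_0: rank C_0 − rank ∂_1 = 7 − 6 = 1, and the invariant factors of ∂_1 are all 1, so H_0 ≅ Z.

H_0 = Z.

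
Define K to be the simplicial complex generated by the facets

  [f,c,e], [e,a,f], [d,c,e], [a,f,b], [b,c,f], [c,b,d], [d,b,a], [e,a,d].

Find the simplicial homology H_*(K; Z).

K has 6 vertices, 12 edges, 8 triangles.
rank ∂_0 = 0, rank ∂_1 = 5 ⇒ b_0 = 6 − 0 − 5 = 1; all invariant factors of ∂_1 are 1 so no torsion. So H_0 = Z.
rank ∂_1 = 5, rank ∂_2 = 7 ⇒ b_1 = 12 − 5 − 7 = 0; all invariant factors of ∂_2 are 1 so no torsion. So H_1 = 0.
rank ∂_2 = 7, rank ∂_3 = 0 ⇒ b_2 = 8 − 7 − 0 = 1. So H_2 = Z.

H_0 = Z,  H_1 = 0,  H_2 = Z.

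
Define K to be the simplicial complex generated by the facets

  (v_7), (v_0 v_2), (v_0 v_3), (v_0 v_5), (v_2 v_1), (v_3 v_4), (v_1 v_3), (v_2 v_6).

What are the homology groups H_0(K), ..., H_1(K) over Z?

We work with the vertex ordering v_0 < v_1 < v_2 < v_3 < v_4 < v_5 < v_6 < v_7. The simplices of K, each written with vertices in increasing order, are:

  0-simplices (8): [v_0], [v_1], [v_2], [v_3], [v_4], [v_5], [v_6], [v_7]
  1-simplices (7): [v_0,v_2], [v_0,v_3], [v_0,v_5], [v_1,v_2], [v_1,v_3], [v_2,v_6], [v_3,v_4]

so the chain groups are C_0 ≅ Z^8, C_1 ≅ Z^7.

∂_1: C_1 → C_0 sends each edge [p,q] (with p < q) to q − p.
The 8×7 boundary matrix has rank 6 and Smith normal form diag(1,1,1,1,1,1).

From H_k ≅ ker(∂_k) / im(∂_{k+1}) we obtain:

  H_0: rank C_0 − rank ∂_1 = 8 − 6 = 2, and the invariant factors of ∂_1 are all 1, so H_0 ≅ Z^2.
  H_1: rank ker ∂_1 − rank ∂_2 = (7 − 6) − 0 = 1, and there is no ∂_2, so H_1 ≅ Z.

H_0 ≅ Z^2,  H_1 ≅ Z.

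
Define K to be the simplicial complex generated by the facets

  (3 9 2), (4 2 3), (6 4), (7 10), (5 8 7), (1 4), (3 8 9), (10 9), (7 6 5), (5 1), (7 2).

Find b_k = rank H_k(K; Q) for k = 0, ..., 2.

Fix the vertex order 1 < 2 < 3 < 4 < 5 < 6 < 7 < 8 < 9 < 10 and write every simplex with vertices in increasing order. Then dim K = 2 and the simplices of K are:

  0-simplices (10): [1], [2], [3], [4], [5], [6], [7], [8], [9], [10]
  1-simplices (18): [1,4], [1,5], [2,3], [2,4], [2,7], [2,9], [3,4], [3,8], [3,9], [4,6], [5,6], [5,7], [5,8], [6,7], [7,8], [7,10], [8,9], [9,10]
  2-simplices (5): [2,3,4], [2,3,9], [3,8,9], [5,6,7], [5,7,8]

so the chain groups are C_0 ≅ Z^10, C_1 ≅ Z^18, C_2 ≅ Z^5.

The boundary map ∂_1: C_1 → C_0 maps an edge to its endpoints' difference, ∂[p,q] = q − p. For instance
  ∂[7,10] = [10] − [7].
The 10×18 boundary matrix has rank 9 and Smith normal form diag(1,1,1,1,1,1,1,1,1).

The boundary map ∂_2: C_2 → C_1 sends each 2-simplex [p,q,r] to [q,r] − [p,r] + [p,q]. For instance
  ∂[5,6,7] = [6,7] − [5,7] + [5,6],
  ∂[2,3,4] = [3,4] − [2,4] + [2,3].
The 18×5 boundary matrix has rank 5 and Smith normal form diag(1,1,1,1,1).

Now H_k = ker ∂_k / im ∂_{k+1}, so:

  H_0: rank C_0 − rank ∂_1 = 10 − 9 = 1, and the invariant factors of ∂_1 are all 1, so H_0 ≅ Z.
  H_1: rank ker ∂_1 − rank ∂_2 = (18 − 9) − 5 = 4, and the invariant factors of ∂_2 are all 1, so H_1 ≅ Z^4.
  H_2: rank ker ∂_2 − rank ∂_3 = (5 − 5) − 0 = 0, and there is no ∂_3, so H_2 ≅ 0.

As a check, the Euler characteristic is 10 − 18 + 5 = -3, which agrees with 1 − 4 + 0 = -3.

Hence the Betti numbers are b_0 = 1, b_1 = 4, b_2 = 0.

b_0 = 1, b_1 = 4, b_2 = 0.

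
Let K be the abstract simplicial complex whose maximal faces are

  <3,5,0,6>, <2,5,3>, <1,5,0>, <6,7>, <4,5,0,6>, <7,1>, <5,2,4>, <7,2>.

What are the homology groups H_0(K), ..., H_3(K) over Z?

K has 8 vertices, 17 edges, 10 triangles, 2 3-simplices.
rank ∂_0 = 0, rank ∂_1 = 7 ⇒ b_0 = 8 − 0 − 7 = 1; all invariant factors of ∂_1 are 1 so no torsion. So H_0 = Z.
rank ∂_1 = 7, rank ∂_2 = 8 ⇒ b_1 = 17 − 7 − 8 = 2; all invariant factors of ∂_2 are 1 so no torsion. So H_1 = Z^2.
rank ∂_2 = 8, rank ∂_3 = 2 ⇒ b_2 = 10 − 8 − 2 = 0; all invariant factors of ∂_3 are 1 so no torsion. So H_2 = 0.
rank ∂_3 = 2, rank ∂_4 = 0 ⇒ b_3 = 2 − 2 − 0 = 0. So H_3 = 0.

H_0 = Z,  H_1 = Z^2,  H_2 = 0,  H_3 = 0.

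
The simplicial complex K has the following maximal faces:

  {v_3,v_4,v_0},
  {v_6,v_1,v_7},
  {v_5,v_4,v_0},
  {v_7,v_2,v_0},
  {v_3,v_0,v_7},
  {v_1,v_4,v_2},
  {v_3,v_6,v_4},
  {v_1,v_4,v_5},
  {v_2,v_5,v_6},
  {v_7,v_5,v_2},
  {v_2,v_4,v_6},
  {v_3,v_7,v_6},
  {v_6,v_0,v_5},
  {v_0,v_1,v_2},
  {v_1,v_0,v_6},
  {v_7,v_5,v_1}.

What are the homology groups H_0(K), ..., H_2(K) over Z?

H_0 = Z,  H_1 = Z^2,  H_2 = Z.

Fix the vertex order v_0 < v_1 < v_2 < v_3 < v_4 < v_5 < v_6 < v_7 and write every simplex with vertices in increasing order. Then dim K = 2 and the simplices of K are:

  0-simplices (8): [v_0], [v_1], [v_2], [v_3], [v_4], [v_5], [v_6], [v_7]
  1-simplices (24): (24 of them)
  2-simplices (16): (16 of them)

giving chain groups C_0 ≅ Z^8, C_1 ≅ Z^24, C_2 ≅ Z^16.

Boundary ∂_1: C_1 → C_0 is given by ∂[p,q] = [q] − [p].
The resulting 8×24 matrix has rank 7, and its Smith normal form has invariant factors (1,1,1,1,1,1,1).

Boundary ∂_2: C_2 → C_1 sends each 2-simplex [p,q,r] to [q,r] − [p,r] + [p,q]. For instance
  ∂[v_0,v_3,v_4] = [v_3,v_4] − [v_0,v_4] + [v_0,v_3],
  ∂[v_1,v_2,v_4] = [v_2,v_4] − [v_1,v_4] + [v_1,v_2].
This gives a 24×16 integer matrix of rank 15; reducing to Smith normal form yields diagonal entries (1,1,1,1,1,1,1,1,1,1,1,1,1,1,1).

From H_k ≅ ker(∂_k) / im(∂_{k+1}) we obtain:

  H_0: rank C_0 − rank ∂_1 = 8 − 7 = 1, and the invariant factors of ∂_1 are all 1, so H_0 ≅ Z.
  H_1: rank ker ∂_1 − rank ∂_2 = (24 − 7) − 15 = 2, and the invariant factors of ∂_2 are all 1, so H_1 ≅ Z^2.
  H_2: rank ker ∂_2 − rank ∂_3 = (16 − 15) − 0 = 1, and there is no ∂_3, so H_2 ≅ Z.

As a check, the Euler characteristic is 8 − 24 + 16 = 0, which agrees with 1 − 2 + 1 = 0.
(K is a triangulation of the torus T^2.)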